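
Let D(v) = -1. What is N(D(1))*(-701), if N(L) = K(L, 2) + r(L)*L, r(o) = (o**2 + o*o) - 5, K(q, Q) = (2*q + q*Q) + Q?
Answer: -701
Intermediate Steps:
K(q, Q) = Q + 2*q + Q*q (K(q, Q) = (2*q + Q*q) + Q = Q + 2*q + Q*q)
r(o) = -5 + 2*o**2 (r(o) = (o**2 + o**2) - 5 = 2*o**2 - 5 = -5 + 2*o**2)
N(L) = 2 + 4*L + L*(-5 + 2*L**2) (N(L) = (2 + 2*L + 2*L) + (-5 + 2*L**2)*L = (2 + 4*L) + L*(-5 + 2*L**2) = 2 + 4*L + L*(-5 + 2*L**2))
N(D(1))*(-701) = (2 - 1*(-1) + 2*(-1)**3)*(-701) = (2 + 1 + 2*(-1))*(-701) = (2 + 1 - 2)*(-701) = 1*(-701) = -701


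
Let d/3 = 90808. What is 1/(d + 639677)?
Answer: 1/912101 ≈ 1.0964e-6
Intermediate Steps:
d = 272424 (d = 3*90808 = 272424)
1/(d + 639677) = 1/(272424 + 639677) = 1/912101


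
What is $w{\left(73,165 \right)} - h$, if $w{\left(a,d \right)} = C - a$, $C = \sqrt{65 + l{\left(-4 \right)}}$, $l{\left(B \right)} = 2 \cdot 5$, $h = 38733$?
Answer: $-38806 + 5 \sqrt{3} \approx -38797.0$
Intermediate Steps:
$l{\left(B \right)} = 10$
$C = 5 \sqrt{3}$ ($C = \sqrt{65 + 10} = \sqrt{75} = 5 \sqrt{3} \approx 8.6602$)
$w{\left(a,d \right)} = - a + 5 \sqrt{3}$ ($w{\left(a,d \right)} = 5 \sqrt{3} - a = - a + 5 \sqrt{3}$)
$w{\left(73,165 \right)} - h = \left(\left(-1\right) 73 + 5 \sqrt{3}\right) - 38733 = \left(-73 + 5 \sqrt{3}\right) - 38733 = -38806 + 5 \sqrt{3}$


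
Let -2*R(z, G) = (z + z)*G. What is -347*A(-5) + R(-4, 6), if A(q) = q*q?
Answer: -8651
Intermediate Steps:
A(q) = q**2
R(z, G) = -G*z (R(z, G) = -(z + z)*G/2 = -2*z*G/2 = -G*z)
-347*A(-5) + R(-4, 6) = -347*(-5)**2 - 1*6*(-4) = -347*25 + 24 = -8675 + 24 = -8651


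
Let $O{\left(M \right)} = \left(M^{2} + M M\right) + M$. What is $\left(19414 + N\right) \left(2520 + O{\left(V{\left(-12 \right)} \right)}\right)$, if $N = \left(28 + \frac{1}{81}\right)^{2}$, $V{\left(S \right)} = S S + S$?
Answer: $\frac{1656545187500}{2187} \approx 7.5745 \cdot 10^{8}$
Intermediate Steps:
$V{\left(S \right)} = S + S^{2}$ ($V{\left(S \right)} = S^{2} + S = S + S^{2}$)
$N = \frac{5148361}{6561}$ ($N = \left(28 + \frac{1}{81}\right)^{2} = \left(\frac{2269}{81}\right)^{2} = \frac{5148361}{6561} \approx 784.69$)
$O{\left(M \right)} = M + 2 M^{2}$ ($O{\left(M \right)} = \left(M^{2} + M^{2}\right) + M = 2 M^{2} + M = M + 2 M^{2}$)
$\left(19414 + N\right) \left(2520 + O{\left(V{\left(-12 \right)} \right)}\right) = \left(19414 + \frac{5148361}{6561}\right) \left(2520 + - 12 \left(1 - 12\right) \left(1 + 2 \left(- 12 \left(1 - 12\right)\right)\right)\right) = \frac{132523615 \left(2520 + \left(-12\right) \left(-11\right) \left(1 + 2 \left(\left(-12\right) \left(-11\right)\right)\right)\right)}{6561} = \frac{132523615 \left(2520 + 132 \left(1 + 2 \cdot 132\right)\right)}{6561} = \frac{132523615 \left(2520 + 132 \left(1 + 264\right)\right)}{6561} = \frac{132523615 \left(2520 + 132 \cdot 265\right)}{6561} = \frac{132523615 \left(2520 + 34980\right)}{6561} = \frac{132523615}{6561} \cdot 37500 = \frac{1656545187500}{2187}$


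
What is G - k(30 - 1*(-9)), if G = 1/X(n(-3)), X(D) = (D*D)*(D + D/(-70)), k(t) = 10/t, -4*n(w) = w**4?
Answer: -122289670/476702577 ≈ -0.25653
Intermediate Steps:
n(w) = -w**4/4
X(D) = 69*D**3/70 (X(D) = D**2*(D + D*(-1/70)) = D**2*(D - D/70) = D**2*(69*D/70) = 69*D**3/70)
G = -4480/36669429 (G = 1/(69*(-1/4*(-3)**4)**3/70) = 1/(69*(-1/4*81)**3/70) = 1/(69*(-81/4)**3/70) = 1/((69/70)*(-531441/64)) = 1/(-36669429/4480) = -4480/36669429 ≈ -0.00012217)
G - k(30 - 1*(-9)) = -4480/36669429 - 10/(30 - 1*(-9)) = -4480/36669429 - 10/(30 + 9) = -4480/36669429 - 10/39 = -122289670/476702577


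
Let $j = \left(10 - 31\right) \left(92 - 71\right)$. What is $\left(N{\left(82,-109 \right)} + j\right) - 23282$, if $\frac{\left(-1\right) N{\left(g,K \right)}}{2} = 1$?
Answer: $-23725$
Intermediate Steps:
$N{\left(g,K \right)} = -2$ ($N{\left(g,K \right)} = \left(-2\right) 1 = -2$)
$j = -441$ ($j = \left(10 - 31\right) 21 = \left(-21\right) 21 = -441$)
$\left(N{\left(82,-109 \right)} + j\right) - 23282 = \left(-2 - 441\right) - 23282 = -443 - 23282 = -23725$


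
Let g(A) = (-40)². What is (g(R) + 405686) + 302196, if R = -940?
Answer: 709482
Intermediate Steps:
g(A) = 1600
(g(R) + 405686) + 302196 = (1600 + 405686) + 302196 = 407286 + 302196 = 709482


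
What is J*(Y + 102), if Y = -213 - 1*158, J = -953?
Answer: 256357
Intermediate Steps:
Y = -371 (Y = -213 - 158 = -371)
J*(Y + 102) = -953*(-371 + 102) = -953*(-269) = 256357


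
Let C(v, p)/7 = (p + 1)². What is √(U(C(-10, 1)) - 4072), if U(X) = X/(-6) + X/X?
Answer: I*√36681/3 ≈ 63.841*I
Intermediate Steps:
C(v, p) = 7*(1 + p)² (C(v, p) = 7*(p + 1)² = 7*(1 + p)²)
U(X) = 1 - X/6 (U(X) = X*(-⅙) + 1 = -X/6 + 1 = 1 - X/6)
√(U(C(-10, 1)) - 4072) = √((1 - 7*(1 + 1)²/6) - 4072) = √((1 - 7*2²/6) - 4072) = √((1 - 7*4/6) - 4072) = √((1 - ⅙*28) - 4072) = √((1 - 14/3) - 4072) = √(-11/3 - 4072) = √(-12227/3) = I*√36681/3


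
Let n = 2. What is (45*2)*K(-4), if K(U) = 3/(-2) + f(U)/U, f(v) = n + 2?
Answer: -225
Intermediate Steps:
f(v) = 4 (f(v) = 2 + 2 = 4)
K(U) = -3/2 + 4/U (K(U) = 3/(-2) + 4/U = 3*(-½) + 4/U = -3/2 + 4/U)
(45*2)*K(-4) = (45*2)*(-3/2 + 4/(-4)) = 90*(-3/2 + 4*(-¼)) = 90*(-3/2 - 1) = 90*(-5/2) = -225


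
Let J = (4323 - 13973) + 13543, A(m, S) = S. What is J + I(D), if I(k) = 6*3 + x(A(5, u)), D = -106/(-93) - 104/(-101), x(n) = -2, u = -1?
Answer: 3909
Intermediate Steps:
D = 20378/9393 (D = -106*(-1/93) - 104*(-1/101) = 106/93 + 104/101 = 20378/9393 ≈ 2.1695)
J = 3893 (J = -9650 + 13543 = 3893)
I(k) = 16 (I(k) = 6*3 - 2 = 18 - 2 = 16)
J + I(D) = 3893 + 16 = 3909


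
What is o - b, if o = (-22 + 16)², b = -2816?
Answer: 2852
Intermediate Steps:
o = 36 (o = (-6)² = 36)
o - b = 36 - 1*(-2816) = 36 + 2816 = 2852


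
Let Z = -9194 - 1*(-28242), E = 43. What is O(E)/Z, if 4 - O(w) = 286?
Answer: -141/9524 ≈ -0.014805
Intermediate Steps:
Z = 19048 (Z = -9194 + 28242 = 19048)
O(w) = -282 (O(w) = 4 - 1*286 = 4 - 286 = -282)
O(E)/Z = -282/19048 = -282*1/19048 = -141/9524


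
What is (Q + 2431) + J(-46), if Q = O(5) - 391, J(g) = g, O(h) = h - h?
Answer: 1994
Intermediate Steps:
O(h) = 0
Q = -391 (Q = 0 - 391 = -391)
(Q + 2431) + J(-46) = (-391 + 2431) - 46 = 2040 - 46 = 1994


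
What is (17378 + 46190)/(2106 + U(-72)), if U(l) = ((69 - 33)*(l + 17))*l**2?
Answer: -31784/5131107 ≈ -0.0061944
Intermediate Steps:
U(l) = l**2*(612 + 36*l) (U(l) = (36*(17 + l))*l**2 = (612 + 36*l)*l**2 = l**2*(612 + 36*l))
(17378 + 46190)/(2106 + U(-72)) = (17378 + 46190)/(2106 + 36*(-72)**2*(17 - 72)) = 63568/(2106 + 36*5184*(-55)) = 63568/(2106 - 10264320) = 63568/(-10262214) = 63568*(-1/10262214) = -31784/5131107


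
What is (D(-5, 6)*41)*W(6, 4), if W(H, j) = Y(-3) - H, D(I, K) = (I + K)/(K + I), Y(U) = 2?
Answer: -164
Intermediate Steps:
D(I, K) = 1 (D(I, K) = (I + K)/(I + K) = 1)
W(H, j) = 2 - H
(D(-5, 6)*41)*W(6, 4) = (1*41)*(2 - 1*6) = 41*(2 - 6) = 41*(-4) = -164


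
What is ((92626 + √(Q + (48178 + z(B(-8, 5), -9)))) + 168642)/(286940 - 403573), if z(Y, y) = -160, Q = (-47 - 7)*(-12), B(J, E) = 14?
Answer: -261268/116633 - √48666/116633 ≈ -2.2420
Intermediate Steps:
Q = 648 (Q = -54*(-12) = 648)
((92626 + √(Q + (48178 + z(B(-8, 5), -9)))) + 168642)/(286940 - 403573) = ((92626 + √(648 + (48178 - 160))) + 168642)/(286940 - 403573) = ((92626 + √(648 + 48018)) + 168642)/(-116633) = ((92626 + √48666) + 168642)*(-1/116633) = (261268 + √48666)*(-1/116633) = -261268/116633 - √48666/116633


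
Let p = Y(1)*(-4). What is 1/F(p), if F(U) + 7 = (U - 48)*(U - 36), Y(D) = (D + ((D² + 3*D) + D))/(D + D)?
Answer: 1/2873 ≈ 0.00034807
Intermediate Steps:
Y(D) = (D² + 5*D)/(2*D) (Y(D) = (D + (D² + 4*D))/((2*D)) = (D² + 5*D)*(1/(2*D)) = (D² + 5*D)/(2*D))
p = -12 (p = (5/2 + (½)*1)*(-4) = (5/2 + ½)*(-4) = 3*(-4) = -12)
F(U) = -7 + (-48 + U)*(-36 + U) (F(U) = -7 + (U - 48)*(U - 36) = -7 + (-48 + U)*(-36 + U))
1/F(p) = 1/(1721 + (-12)² - 84*(-12)) = 1/(1721 + 144 + 1008) = 1/2873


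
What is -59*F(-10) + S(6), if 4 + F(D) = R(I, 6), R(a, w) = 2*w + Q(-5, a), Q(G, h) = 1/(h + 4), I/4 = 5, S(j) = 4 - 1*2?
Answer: -11339/24 ≈ -472.46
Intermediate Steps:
S(j) = 2 (S(j) = 4 - 2 = 2)
I = 20 (I = 4*5 = 20)
Q(G, h) = 1/(4 + h)
R(a, w) = 1/(4 + a) + 2*w (R(a, w) = 2*w + 1/(4 + a) = 1/(4 + a) + 2*w)
F(D) = 193/24 (F(D) = -4 + (1 + 2*6*(4 + 20))/(4 + 20) = -4 + (1 + 2*6*24)/24 = -4 + (1 + 288)/24 = -4 + (1/24)*289 = -4 + 289/24 = 193/24)
-59*F(-10) + S(6) = -59*193/24 + 2 = -11387/24 + 2 = -11339/24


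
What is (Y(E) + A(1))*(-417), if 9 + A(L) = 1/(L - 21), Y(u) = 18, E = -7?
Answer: -74643/20 ≈ -3732.1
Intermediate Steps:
A(L) = -9 + 1/(-21 + L) (A(L) = -9 + 1/(L - 21) = -9 + 1/(-21 + L))
(Y(E) + A(1))*(-417) = (18 + (190 - 9*1)/(-21 + 1))*(-417) = (18 + (190 - 9)/(-20))*(-417) = (18 - 1/20*181)*(-417) = (18 - 181/20)*(-417) = (179/20)*(-417) = -74643/20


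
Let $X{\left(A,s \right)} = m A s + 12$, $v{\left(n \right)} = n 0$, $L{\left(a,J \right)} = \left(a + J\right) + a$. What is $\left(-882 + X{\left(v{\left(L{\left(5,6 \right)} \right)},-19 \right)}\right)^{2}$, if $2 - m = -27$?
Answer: $756900$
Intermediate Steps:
$m = 29$ ($m = 2 - -27 = 2 + 27 = 29$)
$L{\left(a,J \right)} = J + 2 a$ ($L{\left(a,J \right)} = \left(J + a\right) + a = J + 2 a$)
$v{\left(n \right)} = 0$
$X{\left(A,s \right)} = 12 + 29 A s$ ($X{\left(A,s \right)} = 29 A s + 12 = 12 + 29 A s$)
$\left(-882 + X{\left(v{\left(L{\left(5,6 \right)} \right)},-19 \right)}\right)^{2} = \left(-882 + \left(12 + 29 \cdot 0 \left(-19\right)\right)\right)^{2} = \left(-882 + \left(12 + 0\right)\right)^{2} = \left(-882 + 12\right)^{2} = \left(-870\right)^{2} = 756900$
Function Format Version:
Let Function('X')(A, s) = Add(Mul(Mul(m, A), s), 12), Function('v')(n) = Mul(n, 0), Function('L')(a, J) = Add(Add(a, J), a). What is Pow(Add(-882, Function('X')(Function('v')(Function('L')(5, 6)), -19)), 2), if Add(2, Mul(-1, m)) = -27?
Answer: 756900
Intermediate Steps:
m = 29 (m = Add(2, Mul(-1, -27)) = Add(2, 27) = 29)
Function('L')(a, J) = Add(J, Mul(2, a)) (Function('L')(a, J) = Add(Add(J, a), a) = Add(J, Mul(2, a)))
Function('v')(n) = 0
Function('X')(A, s) = Add(12, Mul(29, A, s)) (Function('X')(A, s) = Add(Mul(Mul(29, A), s), 12) = Add(Mul(29, A, s), 12) = Add(12, Mul(29, A, s)))
Pow(Add(-882, Function('X')(Function('v')(Function('L')(5, 6)), -19)), 2) = Pow(Add(-882, Add(12, Mul(29, 0, -19))), 2) = Pow(Add(-882, Add(12, 0)), 2) = Pow(Add(-882, 12), 2) = Pow(-870, 2) = 756900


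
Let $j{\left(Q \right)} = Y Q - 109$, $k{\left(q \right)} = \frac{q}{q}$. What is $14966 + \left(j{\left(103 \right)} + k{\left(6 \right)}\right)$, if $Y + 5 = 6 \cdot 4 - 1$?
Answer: $16712$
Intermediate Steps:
$k{\left(q \right)} = 1$
$Y = 18$ ($Y = -5 + \left(6 \cdot 4 - 1\right) = -5 + \left(24 - 1\right) = -5 + 23 = 18$)
$j{\left(Q \right)} = -109 + 18 Q$ ($j{\left(Q \right)} = 18 Q - 109 = -109 + 18 Q$)
$14966 + \left(j{\left(103 \right)} + k{\left(6 \right)}\right) = 14966 + \left(\left(-109 + 18 \cdot 103\right) + 1\right) = 14966 + \left(\left(-109 + 1854\right) + 1\right) = 14966 + \left(1745 + 1\right) = 14966 + 1746 = 16712$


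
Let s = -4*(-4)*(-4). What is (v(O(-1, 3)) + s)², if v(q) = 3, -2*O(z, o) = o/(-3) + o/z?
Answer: 3721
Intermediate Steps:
O(z, o) = o/6 - o/(2*z) (O(z, o) = -(o/(-3) + o/z)/2 = -(o*(-⅓) + o/z)/2 = -(-o/3 + o/z)/2 = o/6 - o/(2*z))
s = -64 (s = 16*(-4) = -64)
(v(O(-1, 3)) + s)² = (3 - 64)² = (-61)² = 3721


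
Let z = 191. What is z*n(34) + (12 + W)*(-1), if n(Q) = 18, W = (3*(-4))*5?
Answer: 3486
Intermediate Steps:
W = -60 (W = -12*5 = -60)
z*n(34) + (12 + W)*(-1) = 191*18 + (12 - 60)*(-1) = 3438 - 48*(-1) = 3438 + 48 = 3486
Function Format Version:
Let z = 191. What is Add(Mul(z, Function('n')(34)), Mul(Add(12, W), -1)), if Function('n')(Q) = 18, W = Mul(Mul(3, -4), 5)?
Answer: 3486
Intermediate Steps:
W = -60 (W = Mul(-12, 5) = -60)
Add(Mul(z, Function('n')(34)), Mul(Add(12, W), -1)) = Add(Mul(191, 18), Mul(Add(12, -60), -1)) = Add(3438, Mul(-48, -1)) = Add(3438, 48) = 3486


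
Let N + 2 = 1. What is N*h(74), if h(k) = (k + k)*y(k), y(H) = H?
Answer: -10952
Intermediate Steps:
N = -1 (N = -2 + 1 = -1)
h(k) = 2*k² (h(k) = (k + k)*k = (2*k)*k = 2*k²)
N*h(74) = -2*74² = -2*5476 = -1*10952 = -10952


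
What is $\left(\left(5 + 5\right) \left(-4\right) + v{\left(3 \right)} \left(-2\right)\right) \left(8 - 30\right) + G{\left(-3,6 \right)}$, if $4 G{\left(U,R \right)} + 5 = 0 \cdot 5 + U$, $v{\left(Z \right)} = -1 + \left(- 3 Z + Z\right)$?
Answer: $570$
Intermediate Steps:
$v{\left(Z \right)} = -1 - 2 Z$
$G{\left(U,R \right)} = - \frac{5}{4} + \frac{U}{4}$ ($G{\left(U,R \right)} = - \frac{5}{4} + \frac{0 \cdot 5 + U}{4} = - \frac{5}{4} + \frac{0 + U}{4} = - \frac{5}{4} + \frac{U}{4}$)
$\left(\left(5 + 5\right) \left(-4\right) + v{\left(3 \right)} \left(-2\right)\right) \left(8 - 30\right) + G{\left(-3,6 \right)} = \left(\left(5 + 5\right) \left(-4\right) + \left(-1 - 6\right) \left(-2\right)\right) \left(8 - 30\right) + \left(- \frac{5}{4} + \frac{1}{4} \left(-3\right)\right) = \left(10 \left(-4\right) + \left(-1 - 6\right) \left(-2\right)\right) \left(8 - 30\right) - 2 = \left(-40 - -14\right) \left(-22\right) - 2 = \left(-40 + 14\right) \left(-22\right) - 2 = \left(-26\right) \left(-22\right) - 2 = 572 - 2 = 570$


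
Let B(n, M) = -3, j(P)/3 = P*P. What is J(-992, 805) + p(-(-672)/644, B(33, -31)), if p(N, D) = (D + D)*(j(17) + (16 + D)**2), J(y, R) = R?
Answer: -5411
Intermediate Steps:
j(P) = 3*P**2 (j(P) = 3*(P*P) = 3*P**2)
p(N, D) = 2*D*(867 + (16 + D)**2) (p(N, D) = (D + D)*(3*17**2 + (16 + D)**2) = (2*D)*(3*289 + (16 + D)**2) = (2*D)*(867 + (16 + D)**2) = 2*D*(867 + (16 + D)**2))
J(-992, 805) + p(-(-672)/644, B(33, -31)) = 805 + 2*(-3)*(867 + (16 - 3)**2) = 805 + 2*(-3)*(867 + 13**2) = 805 + 2*(-3)*(867 + 169) = 805 + 2*(-3)*1036 = 805 - 6216 = -5411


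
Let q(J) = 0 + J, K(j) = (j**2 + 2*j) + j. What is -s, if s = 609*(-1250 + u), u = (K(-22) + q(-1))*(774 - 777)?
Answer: 1523109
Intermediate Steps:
K(j) = j**2 + 3*j
q(J) = J
u = -1251 (u = (-22*(3 - 22) - 1)*(774 - 777) = (-22*(-19) - 1)*(-3) = (418 - 1)*(-3) = 417*(-3) = -1251)
s = -1523109 (s = 609*(-1250 - 1251) = 609*(-2501) = -1523109)
-s = -1*(-1523109) = 1523109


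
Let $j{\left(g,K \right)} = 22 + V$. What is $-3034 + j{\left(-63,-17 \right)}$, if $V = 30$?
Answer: $-2982$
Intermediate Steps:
$j{\left(g,K \right)} = 52$ ($j{\left(g,K \right)} = 22 + 30 = 52$)
$-3034 + j{\left(-63,-17 \right)} = -3034 + 52 = -2982$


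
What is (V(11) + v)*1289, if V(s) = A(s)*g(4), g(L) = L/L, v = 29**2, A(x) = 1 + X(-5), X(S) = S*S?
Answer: 1117563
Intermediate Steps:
X(S) = S**2
A(x) = 26 (A(x) = 1 + (-5)**2 = 1 + 25 = 26)
v = 841
g(L) = 1
V(s) = 26 (V(s) = 26*1 = 26)
(V(11) + v)*1289 = (26 + 841)*1289 = 867*1289 = 1117563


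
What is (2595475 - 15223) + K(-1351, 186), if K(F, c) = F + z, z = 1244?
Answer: 2580145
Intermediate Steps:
K(F, c) = 1244 + F (K(F, c) = F + 1244 = 1244 + F)
(2595475 - 15223) + K(-1351, 186) = (2595475 - 15223) + (1244 - 1351) = 2580252 - 107 = 2580145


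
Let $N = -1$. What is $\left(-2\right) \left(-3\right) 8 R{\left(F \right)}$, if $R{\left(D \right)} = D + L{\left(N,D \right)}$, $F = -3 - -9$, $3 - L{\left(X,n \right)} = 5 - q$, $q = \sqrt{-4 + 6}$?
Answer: $192 + 48 \sqrt{2} \approx 259.88$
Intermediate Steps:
$q = \sqrt{2} \approx 1.4142$
$L{\left(X,n \right)} = -2 + \sqrt{2}$ ($L{\left(X,n \right)} = 3 - \left(5 - \sqrt{2}\right) = -2 + \sqrt{2}$)
$F = 6$ ($F = -3 + 9 = 6$)
$R{\left(D \right)} = -2 + D + \sqrt{2}$ ($R{\left(D \right)} = D - \left(2 - \sqrt{2}\right) = -2 + D + \sqrt{2}$)
$\left(-2\right) \left(-3\right) 8 R{\left(F \right)} = \left(-2\right) \left(-3\right) 8 \left(-2 + 6 + \sqrt{2}\right) = 6 \cdot 8 \left(4 + \sqrt{2}\right) = 48 \left(4 + \sqrt{2}\right) = 192 + 48 \sqrt{2}$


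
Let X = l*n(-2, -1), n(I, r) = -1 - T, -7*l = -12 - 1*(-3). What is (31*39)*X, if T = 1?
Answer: -21762/7 ≈ -3108.9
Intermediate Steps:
l = 9/7 (l = -(-12 - 1*(-3))/7 = -(-12 + 3)/7 = -⅐*(-9) = 9/7 ≈ 1.2857)
n(I, r) = -2 (n(I, r) = -1 - 1*1 = -1 - 1 = -2)
X = -18/7 (X = (9/7)*(-2) = -18/7 ≈ -2.5714)
(31*39)*X = (31*39)*(-18/7) = 1209*(-18/7) = -21762/7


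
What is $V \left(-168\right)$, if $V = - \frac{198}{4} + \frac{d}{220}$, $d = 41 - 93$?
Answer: $\frac{459564}{55} \approx 8355.7$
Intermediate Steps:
$d = -52$
$V = - \frac{5471}{110}$ ($V = - \frac{198}{4} - \frac{52}{220} = \left(-198\right) \frac{1}{4} - \frac{13}{55} = - \frac{99}{2} - \frac{13}{55} = - \frac{5471}{110} \approx -49.736$)
$V \left(-168\right) = \left(- \frac{5471}{110}\right) \left(-168\right) = \frac{459564}{55}$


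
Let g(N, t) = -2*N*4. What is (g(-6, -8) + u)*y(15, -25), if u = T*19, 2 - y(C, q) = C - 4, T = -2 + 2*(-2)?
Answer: 594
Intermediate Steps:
g(N, t) = -8*N
T = -6 (T = -2 - 4 = -6)
y(C, q) = 6 - C (y(C, q) = 2 - (C - 4) = 2 - (-4 + C) = 2 + (4 - C) = 6 - C)
u = -114 (u = -6*19 = -114)
(g(-6, -8) + u)*y(15, -25) = (-8*(-6) - 114)*(6 - 1*15) = (48 - 114)*(6 - 15) = -66*(-9) = 594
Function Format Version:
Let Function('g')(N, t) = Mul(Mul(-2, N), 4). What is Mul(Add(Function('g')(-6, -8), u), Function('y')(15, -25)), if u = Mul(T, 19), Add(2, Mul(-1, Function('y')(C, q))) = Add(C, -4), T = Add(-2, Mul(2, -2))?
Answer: 594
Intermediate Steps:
Function('g')(N, t) = Mul(-8, N)
T = -6 (T = Add(-2, -4) = -6)
Function('y')(C, q) = Add(6, Mul(-1, C)) (Function('y')(C, q) = Add(2, Mul(-1, Add(C, -4))) = Add(2, Mul(-1, Add(-4, C))) = Add(2, Add(4, Mul(-1, C))) = Add(6, Mul(-1, C)))
u = -114 (u = Mul(-6, 19) = -114)
Mul(Add(Function('g')(-6, -8), u), Function('y')(15, -25)) = Mul(Add(Mul(-8, -6), -114), Add(6, Mul(-1, 15))) = Mul(Add(48, -114), Add(6, -15)) = Mul(-66, -9) = 594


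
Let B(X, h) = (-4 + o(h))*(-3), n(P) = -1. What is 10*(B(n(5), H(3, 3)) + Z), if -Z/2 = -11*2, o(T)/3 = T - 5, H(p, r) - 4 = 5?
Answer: 200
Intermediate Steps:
H(p, r) = 9 (H(p, r) = 4 + 5 = 9)
o(T) = -15 + 3*T (o(T) = 3*(T - 5) = 3*(-5 + T) = -15 + 3*T)
B(X, h) = 57 - 9*h (B(X, h) = (-4 + (-15 + 3*h))*(-3) = (-19 + 3*h)*(-3) = 57 - 9*h)
Z = 44 (Z = -(-22)*2 = -2*(-22) = 44)
10*(B(n(5), H(3, 3)) + Z) = 10*((57 - 9*9) + 44) = 10*((57 - 81) + 44) = 10*(-24 + 44) = 10*20 = 200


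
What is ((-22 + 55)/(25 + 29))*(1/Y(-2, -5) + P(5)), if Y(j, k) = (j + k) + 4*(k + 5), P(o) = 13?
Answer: 55/7 ≈ 7.8571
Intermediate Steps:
Y(j, k) = 20 + j + 5*k (Y(j, k) = (j + k) + 4*(5 + k) = (j + k) + (20 + 4*k) = 20 + j + 5*k)
((-22 + 55)/(25 + 29))*(1/Y(-2, -5) + P(5)) = ((-22 + 55)/(25 + 29))*(1/(20 - 2 + 5*(-5)) + 13) = (33/54)*(1/(20 - 2 - 25) + 13) = (33*(1/54))*(1/(-7) + 13) = 11*(-⅐ + 13)/18 = (11/18)*(90/7) = 55/7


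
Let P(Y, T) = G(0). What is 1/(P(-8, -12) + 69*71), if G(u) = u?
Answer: 1/4899 ≈ 0.00020412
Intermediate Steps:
P(Y, T) = 0
1/(P(-8, -12) + 69*71) = 1/(0 + 69*71) = 1/(0 + 4899) = 1/4899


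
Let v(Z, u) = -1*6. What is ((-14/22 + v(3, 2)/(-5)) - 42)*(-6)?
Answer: 13674/55 ≈ 248.62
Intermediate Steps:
v(Z, u) = -6
((-14/22 + v(3, 2)/(-5)) - 42)*(-6) = ((-14/22 - 6/(-5)) - 42)*(-6) = ((-14*1/22 - 6*(-⅕)) - 42)*(-6) = ((-7/11 + 6/5) - 42)*(-6) = (31/55 - 42)*(-6) = -2279/55*(-6) = 13674/55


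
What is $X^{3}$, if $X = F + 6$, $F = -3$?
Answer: $27$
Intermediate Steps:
$X = 3$ ($X = -3 + 6 = 3$)
$X^{3} = 3^{3} = 27$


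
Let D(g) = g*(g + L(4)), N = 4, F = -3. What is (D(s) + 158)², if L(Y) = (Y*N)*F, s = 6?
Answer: 8836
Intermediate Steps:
L(Y) = -12*Y (L(Y) = (Y*4)*(-3) = (4*Y)*(-3) = -12*Y)
D(g) = g*(-48 + g) (D(g) = g*(g - 12*4) = g*(g - 48) = g*(-48 + g))
(D(s) + 158)² = (6*(-48 + 6) + 158)² = (6*(-42) + 158)² = (-252 + 158)² = (-94)² = 8836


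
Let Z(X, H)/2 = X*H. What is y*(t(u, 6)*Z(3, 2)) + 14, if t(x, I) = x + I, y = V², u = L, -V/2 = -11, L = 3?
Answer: 52286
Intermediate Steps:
V = 22 (V = -2*(-11) = 22)
u = 3
y = 484 (y = 22² = 484)
Z(X, H) = 2*H*X (Z(X, H) = 2*(X*H) = 2*(H*X) = 2*H*X)
t(x, I) = I + x
y*(t(u, 6)*Z(3, 2)) + 14 = 484*((6 + 3)*(2*2*3)) + 14 = 484*(9*12) + 14 = 484*108 + 14 = 52272 + 14 = 52286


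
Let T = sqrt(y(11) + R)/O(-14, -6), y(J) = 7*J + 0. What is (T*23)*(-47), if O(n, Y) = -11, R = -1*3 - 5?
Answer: 1081*sqrt(69)/11 ≈ 816.31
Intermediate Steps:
y(J) = 7*J
R = -8 (R = -3 - 5 = -8)
T = -sqrt(69)/11 (T = sqrt(7*11 - 8)/(-11) = sqrt(77 - 8)*(-1/11) = sqrt(69)*(-1/11) = -sqrt(69)/11 ≈ -0.75515)
(T*23)*(-47) = (-sqrt(69)/11*23)*(-47) = -23*sqrt(69)/11*(-47) = 1081*sqrt(69)/11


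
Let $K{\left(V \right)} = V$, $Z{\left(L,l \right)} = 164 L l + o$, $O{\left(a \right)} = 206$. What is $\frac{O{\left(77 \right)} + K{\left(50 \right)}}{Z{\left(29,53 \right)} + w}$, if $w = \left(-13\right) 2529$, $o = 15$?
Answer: $\frac{128}{109603} \approx 0.0011679$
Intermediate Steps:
$Z{\left(L,l \right)} = 15 + 164 L l$ ($Z{\left(L,l \right)} = 164 L l + 15 = 15 + 164 L l$)
$w = -32877$
$\frac{O{\left(77 \right)} + K{\left(50 \right)}}{Z{\left(29,53 \right)} + w} = \frac{206 + 50}{\left(15 + 164 \cdot 29 \cdot 53\right) - 32877} = \frac{256}{\left(15 + 252068\right) - 32877} = \frac{256}{252083 - 32877} = \frac{256}{219206} = 256 \cdot \frac{1}{219206} = \frac{128}{109603}$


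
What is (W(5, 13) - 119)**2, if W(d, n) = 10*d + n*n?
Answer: 10000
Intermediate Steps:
W(d, n) = n**2 + 10*d (W(d, n) = 10*d + n**2 = n**2 + 10*d)
(W(5, 13) - 119)**2 = ((13**2 + 10*5) - 119)**2 = ((169 + 50) - 119)**2 = (219 - 119)**2 = 100**2 = 10000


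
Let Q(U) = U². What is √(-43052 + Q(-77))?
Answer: I*√37123 ≈ 192.67*I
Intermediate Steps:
√(-43052 + Q(-77)) = √(-43052 + (-77)²) = √(-43052 + 5929) = √(-37123) = I*√37123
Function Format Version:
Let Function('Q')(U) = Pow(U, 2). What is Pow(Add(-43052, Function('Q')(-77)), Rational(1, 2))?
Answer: Mul(I, Pow(37123, Rational(1, 2))) ≈ Mul(192.67, I)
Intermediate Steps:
Pow(Add(-43052, Function('Q')(-77)), Rational(1, 2)) = Pow(Add(-43052, Pow(-77, 2)), Rational(1, 2)) = Pow(Add(-43052, 5929), Rational(1, 2)) = Pow(-37123, Rational(1, 2)) = Mul(I, Pow(37123, Rational(1, 2)))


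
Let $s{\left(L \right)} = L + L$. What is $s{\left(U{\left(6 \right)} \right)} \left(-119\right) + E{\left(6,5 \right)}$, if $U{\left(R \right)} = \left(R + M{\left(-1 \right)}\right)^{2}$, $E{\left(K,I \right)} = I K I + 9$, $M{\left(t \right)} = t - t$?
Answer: $-8409$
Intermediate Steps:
$M{\left(t \right)} = 0$
$E{\left(K,I \right)} = 9 + K I^{2}$ ($E{\left(K,I \right)} = K I^{2} + 9 = 9 + K I^{2}$)
$U{\left(R \right)} = R^{2}$ ($U{\left(R \right)} = \left(R + 0\right)^{2} = R^{2}$)
$s{\left(L \right)} = 2 L$
$s{\left(U{\left(6 \right)} \right)} \left(-119\right) + E{\left(6,5 \right)} = 2 \cdot 6^{2} \left(-119\right) + \left(9 + 6 \cdot 5^{2}\right) = 2 \cdot 36 \left(-119\right) + \left(9 + 6 \cdot 25\right) = 72 \left(-119\right) + \left(9 + 150\right) = -8568 + 159 = -8409$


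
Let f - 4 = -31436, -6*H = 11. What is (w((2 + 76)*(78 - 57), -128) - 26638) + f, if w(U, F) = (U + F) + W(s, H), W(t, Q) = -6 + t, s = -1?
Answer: -56567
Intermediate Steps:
H = -11/6 (H = -1/6*11 = -11/6 ≈ -1.8333)
f = -31432 (f = 4 - 31436 = -31432)
w(U, F) = -7 + F + U (w(U, F) = (U + F) + (-6 - 1) = (F + U) - 7 = -7 + F + U)
(w((2 + 76)*(78 - 57), -128) - 26638) + f = ((-7 - 128 + (2 + 76)*(78 - 57)) - 26638) - 31432 = ((-7 - 128 + 78*21) - 26638) - 31432 = ((-7 - 128 + 1638) - 26638) - 31432 = (1503 - 26638) - 31432 = -25135 - 31432 = -56567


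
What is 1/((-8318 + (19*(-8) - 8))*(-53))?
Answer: 1/449334 ≈ 2.2255e-6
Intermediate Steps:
1/((-8318 + (19*(-8) - 8))*(-53)) = -1/53/(-8318 + (-152 - 8)) = -1/53/(-8318 - 160) = -1/53/(-8478) = -1/8478*(-1/53) = 1/449334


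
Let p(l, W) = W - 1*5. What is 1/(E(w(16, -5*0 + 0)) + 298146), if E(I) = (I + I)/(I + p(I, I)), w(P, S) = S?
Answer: 1/298146 ≈ 3.3541e-6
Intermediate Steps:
p(l, W) = -5 + W (p(l, W) = W - 5 = -5 + W)
E(I) = 2*I/(-5 + 2*I) (E(I) = (I + I)/(I + (-5 + I)) = (2*I)/(-5 + 2*I) = 2*I/(-5 + 2*I))
1/(E(w(16, -5*0 + 0)) + 298146) = 1/(2*(-5*0 + 0)/(-5 + 2*(-5*0 + 0)) + 298146) = 1/(2*(0 + 0)/(-5 + 2*(0 + 0)) + 298146) = 1/(2*0/(-5 + 2*0) + 298146) = 1/(2*0/(-5 + 0) + 298146) = 1/(2*0/(-5) + 298146) = 1/(2*0*(-⅕) + 298146) = 1/(0 + 298146) = 1/298146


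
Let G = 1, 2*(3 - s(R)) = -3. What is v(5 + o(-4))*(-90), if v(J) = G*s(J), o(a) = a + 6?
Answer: -405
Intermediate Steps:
o(a) = 6 + a
s(R) = 9/2 (s(R) = 3 - 1/2*(-3) = 3 + 3/2 = 9/2)
v(J) = 9/2 (v(J) = 1*(9/2) = 9/2)
v(5 + o(-4))*(-90) = (9/2)*(-90) = -405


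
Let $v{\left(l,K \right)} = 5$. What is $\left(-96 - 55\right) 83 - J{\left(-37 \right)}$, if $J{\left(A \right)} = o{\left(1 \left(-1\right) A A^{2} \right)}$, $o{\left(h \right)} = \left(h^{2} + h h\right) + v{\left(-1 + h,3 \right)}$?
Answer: $-5131465356$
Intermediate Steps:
$o{\left(h \right)} = 5 + 2 h^{2}$ ($o{\left(h \right)} = \left(h^{2} + h h\right) + 5 = \left(h^{2} + h^{2}\right) + 5 = 2 h^{2} + 5 = 5 + 2 h^{2}$)
$J{\left(A \right)} = 5 + 2 A^{6}$ ($J{\left(A \right)} = 5 + 2 \left(1 \left(-1\right) A A^{2}\right)^{2} = 5 + 2 \left(- A^{3}\right)^{2} = 5 + 2 A^{6}$)
$\left(-96 - 55\right) 83 - J{\left(-37 \right)} = \left(-96 - 55\right) 83 - \left(5 + 2 \left(-37\right)^{6}\right) = \left(-151\right) 83 - \left(5 + 2 \cdot 2565726409\right) = -12533 - \left(5 + 5131452818\right) = -12533 - 5131452823 = -5131465356$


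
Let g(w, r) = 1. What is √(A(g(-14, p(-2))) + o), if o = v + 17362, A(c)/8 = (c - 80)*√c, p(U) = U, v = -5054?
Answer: 2*√2919 ≈ 108.06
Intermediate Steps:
A(c) = 8*√c*(-80 + c) (A(c) = 8*((c - 80)*√c) = 8*((-80 + c)*√c) = 8*(√c*(-80 + c)) = 8*√c*(-80 + c))
o = 12308 (o = -5054 + 17362 = 12308)
√(A(g(-14, p(-2))) + o) = √(8*√1*(-80 + 1) + 12308) = √(8*1*(-79) + 12308) = √(-632 + 12308) = √11676 = 2*√2919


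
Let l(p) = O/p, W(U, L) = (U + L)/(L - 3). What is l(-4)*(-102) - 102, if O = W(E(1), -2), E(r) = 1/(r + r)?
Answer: -1887/20 ≈ -94.350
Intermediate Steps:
E(r) = 1/(2*r)
W(U, L) = (L + U)/(-3 + L)
O = 3/10 (O = (-2 + (½)/1)/(-3 - 2) = (-2 + (½)*1)/(-5) = -(-2 + ½)/5 = -⅕*(-3/2) = 3/10 ≈ 0.30000)
l(p) = 3/(10*p)
l(-4)*(-102) - 102 = ((3/10)/(-4))*(-102) - 102 = ((3/10)*(-¼))*(-102) - 102 = -3/40*(-102) - 102 = 153/20 - 102 = -1887/20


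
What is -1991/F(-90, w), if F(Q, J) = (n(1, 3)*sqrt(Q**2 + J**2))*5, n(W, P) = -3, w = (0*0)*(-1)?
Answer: 1991/1350 ≈ 1.4748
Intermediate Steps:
w = 0 (w = 0*(-1) = 0)
F(Q, J) = -15*sqrt(J**2 + Q**2) (F(Q, J) = -3*sqrt(Q**2 + J**2)*5 = -3*sqrt(J**2 + Q**2)*5 = -15*sqrt(J**2 + Q**2))
-1991/F(-90, w) = -1991*(-1/(15*sqrt(0**2 + (-90)**2))) = -1991*(-1/(15*sqrt(0 + 8100))) = -1991/((-15*sqrt(8100))) = -1991/((-15*90)) = -1991/(-1350) = -1991*(-1/1350) = 1991/1350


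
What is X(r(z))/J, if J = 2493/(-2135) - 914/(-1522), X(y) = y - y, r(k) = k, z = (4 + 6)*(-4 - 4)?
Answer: 0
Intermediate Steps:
z = -80 (z = 10*(-8) = -80)
X(y) = 0
J = -921478/1624735 (J = 2493*(-1/2135) - 914*(-1/1522) = -2493/2135 + 457/761 = -921478/1624735 ≈ -0.56716)
X(r(z))/J = 0/(-921478/1624735) = 0*(-1624735/921478) = 0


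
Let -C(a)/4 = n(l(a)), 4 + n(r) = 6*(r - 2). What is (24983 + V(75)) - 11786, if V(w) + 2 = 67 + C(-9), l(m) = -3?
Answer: 13398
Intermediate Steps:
n(r) = -16 + 6*r (n(r) = -4 + 6*(r - 2) = -4 + 6*(-2 + r) = -4 + (-12 + 6*r) = -16 + 6*r)
C(a) = 136 (C(a) = -4*(-16 + 6*(-3)) = -4*(-16 - 18) = -4*(-34) = 136)
V(w) = 201 (V(w) = -2 + (67 + 136) = -2 + 203 = 201)
(24983 + V(75)) - 11786 = (24983 + 201) - 11786 = 25184 - 11786 = 13398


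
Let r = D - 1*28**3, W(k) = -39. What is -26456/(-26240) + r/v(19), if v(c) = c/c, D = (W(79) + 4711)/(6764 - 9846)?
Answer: -110958510953/5054480 ≈ -21953.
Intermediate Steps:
D = -2336/1541 (D = (-39 + 4711)/(6764 - 9846) = 4672/(-3082) = 4672*(-1/3082) = -2336/1541 ≈ -1.5159)
v(c) = 1
r = -33830368/1541 (r = -2336/1541 - 1*28**3 = -2336/1541 - 1*21952 = -2336/1541 - 21952 = -33830368/1541 ≈ -21954.)
-26456/(-26240) + r/v(19) = -26456/(-26240) - 33830368/1541/1 = -26456*(-1/26240) - 33830368/1541*1 = 3307/3280 - 33830368/1541 = -110958510953/5054480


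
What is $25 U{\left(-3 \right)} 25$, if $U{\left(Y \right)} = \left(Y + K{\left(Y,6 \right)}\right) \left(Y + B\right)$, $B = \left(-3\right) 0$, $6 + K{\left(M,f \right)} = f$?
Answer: $5625$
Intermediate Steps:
$K{\left(M,f \right)} = -6 + f$
$B = 0$
$U{\left(Y \right)} = Y^{2}$ ($U{\left(Y \right)} = \left(Y + \left(-6 + 6\right)\right) \left(Y + 0\right) = \left(Y + 0\right) Y = Y Y = Y^{2}$)
$25 U{\left(-3 \right)} 25 = 25 \left(-3\right)^{2} \cdot 25 = 25 \cdot 9 \cdot 25 = 225 \cdot 25 = 5625$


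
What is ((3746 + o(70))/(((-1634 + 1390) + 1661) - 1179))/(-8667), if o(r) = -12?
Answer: -1867/1031373 ≈ -0.0018102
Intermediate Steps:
((3746 + o(70))/(((-1634 + 1390) + 1661) - 1179))/(-8667) = ((3746 - 12)/(((-1634 + 1390) + 1661) - 1179))/(-8667) = (3734/((-244 + 1661) - 1179))*(-1/8667) = (3734/(1417 - 1179))*(-1/8667) = (3734/238)*(-1/8667) = (3734*(1/238))*(-1/8667) = (1867/119)*(-1/8667) = -1867/1031373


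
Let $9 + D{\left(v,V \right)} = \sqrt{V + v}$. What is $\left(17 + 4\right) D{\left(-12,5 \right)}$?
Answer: $-189 + 21 i \sqrt{7} \approx -189.0 + 55.561 i$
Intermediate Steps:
$D{\left(v,V \right)} = -9 + \sqrt{V + v}$
$\left(17 + 4\right) D{\left(-12,5 \right)} = \left(17 + 4\right) \left(-9 + \sqrt{5 - 12}\right) = 21 \left(-9 + \sqrt{-7}\right) = 21 \left(-9 + i \sqrt{7}\right) = -189 + 21 i \sqrt{7}$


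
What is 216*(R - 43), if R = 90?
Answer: 10152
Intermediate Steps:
216*(R - 43) = 216*(90 - 43) = 216*47 = 10152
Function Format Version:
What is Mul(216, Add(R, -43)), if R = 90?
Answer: 10152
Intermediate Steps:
Mul(216, Add(R, -43)) = Mul(216, Add(90, -43)) = Mul(216, 47) = 10152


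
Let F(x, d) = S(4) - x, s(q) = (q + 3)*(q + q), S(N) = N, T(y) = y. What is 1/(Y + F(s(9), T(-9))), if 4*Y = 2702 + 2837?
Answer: 4/4691 ≈ 0.00085270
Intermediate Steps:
s(q) = 2*q*(3 + q) (s(q) = (3 + q)*(2*q) = 2*q*(3 + q))
F(x, d) = 4 - x
Y = 5539/4 (Y = (2702 + 2837)/4 = (¼)*5539 = 5539/4 ≈ 1384.8)
1/(Y + F(s(9), T(-9))) = 1/(5539/4 + (4 - 2*9*(3 + 9))) = 1/(5539/4 + (4 - 2*9*12)) = 1/(5539/4 + (4 - 1*216)) = 1/(5539/4 + (4 - 216)) = 1/(5539/4 - 212) = 1/(4691/4) = 4/4691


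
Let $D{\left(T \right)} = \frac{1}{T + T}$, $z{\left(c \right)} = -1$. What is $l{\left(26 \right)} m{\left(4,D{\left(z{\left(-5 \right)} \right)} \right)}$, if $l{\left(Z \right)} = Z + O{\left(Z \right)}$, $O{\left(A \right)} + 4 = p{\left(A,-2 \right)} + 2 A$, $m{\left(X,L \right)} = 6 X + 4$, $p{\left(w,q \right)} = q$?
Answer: $2016$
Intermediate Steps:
$D{\left(T \right)} = \frac{1}{2 T}$
$m{\left(X,L \right)} = 4 + 6 X$
$O{\left(A \right)} = -6 + 2 A$ ($O{\left(A \right)} = -4 + \left(-2 + 2 A\right) = -6 + 2 A$)
$l{\left(Z \right)} = -6 + 3 Z$ ($l{\left(Z \right)} = Z + \left(-6 + 2 Z\right) = -6 + 3 Z$)
$l{\left(26 \right)} m{\left(4,D{\left(z{\left(-5 \right)} \right)} \right)} = \left(-6 + 3 \cdot 26\right) \left(4 + 6 \cdot 4\right) = \left(-6 + 78\right) \left(4 + 24\right) = 72 \cdot 28 = 2016$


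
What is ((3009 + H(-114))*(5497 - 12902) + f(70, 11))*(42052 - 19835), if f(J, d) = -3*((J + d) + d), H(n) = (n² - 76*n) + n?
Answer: -4039718243067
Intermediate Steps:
H(n) = n² - 75*n
f(J, d) = -6*d - 3*J (f(J, d) = -3*(J + 2*d) = -6*d - 3*J)
((3009 + H(-114))*(5497 - 12902) + f(70, 11))*(42052 - 19835) = ((3009 - 114*(-75 - 114))*(5497 - 12902) + (-6*11 - 3*70))*(42052 - 19835) = ((3009 - 114*(-189))*(-7405) + (-66 - 210))*22217 = ((3009 + 21546)*(-7405) - 276)*22217 = (24555*(-7405) - 276)*22217 = (-181829775 - 276)*22217 = -181830051*22217 = -4039718243067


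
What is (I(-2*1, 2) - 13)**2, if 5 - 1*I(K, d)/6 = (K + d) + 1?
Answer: 121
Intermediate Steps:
I(K, d) = 24 - 6*K - 6*d (I(K, d) = 30 - 6*((K + d) + 1) = 30 - 6*(1 + K + d) = 30 + (-6 - 6*K - 6*d) = 24 - 6*K - 6*d)
(I(-2*1, 2) - 13)**2 = ((24 - (-12) - 6*2) - 13)**2 = ((24 - 6*(-2) - 12) - 13)**2 = ((24 + 12 - 12) - 13)**2 = (24 - 13)**2 = 11**2 = 121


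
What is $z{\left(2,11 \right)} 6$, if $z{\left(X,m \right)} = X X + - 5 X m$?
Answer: $-636$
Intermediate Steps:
$z{\left(X,m \right)} = X^{2} - 5 X m$
$z{\left(2,11 \right)} 6 = 2 \left(2 - 55\right) 6 = 2 \left(-53\right) 6 = \left(-106\right) 6 = -636$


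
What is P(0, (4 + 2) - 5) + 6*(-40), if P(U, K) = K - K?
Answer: -240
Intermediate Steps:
P(U, K) = 0
P(0, (4 + 2) - 5) + 6*(-40) = 0 + 6*(-40) = 0 - 240 = -240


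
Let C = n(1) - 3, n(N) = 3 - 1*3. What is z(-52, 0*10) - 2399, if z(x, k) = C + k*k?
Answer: -2402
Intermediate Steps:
n(N) = 0 (n(N) = 3 - 3 = 0)
C = -3 (C = 0 - 3 = -3)
z(x, k) = -3 + k² (z(x, k) = -3 + k*k = -3 + k²)
z(-52, 0*10) - 2399 = (-3 + (0*10)²) - 2399 = (-3 + 0²) - 2399 = (-3 + 0) - 2399 = -3 - 2399 = -2402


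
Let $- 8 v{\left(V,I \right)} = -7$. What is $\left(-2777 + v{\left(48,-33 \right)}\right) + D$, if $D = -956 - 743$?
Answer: $- \frac{35801}{8} \approx -4475.1$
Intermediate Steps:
$D = -1699$
$v{\left(V,I \right)} = \frac{7}{8}$ ($v{\left(V,I \right)} = \left(- \frac{1}{8}\right) \left(-7\right) = \frac{7}{8}$)
$\left(-2777 + v{\left(48,-33 \right)}\right) + D = \left(-2777 + \frac{7}{8}\right) - 1699 = - \frac{22209}{8} - 1699 = - \frac{35801}{8}$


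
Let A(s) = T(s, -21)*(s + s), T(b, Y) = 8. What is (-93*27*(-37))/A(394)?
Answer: 92907/6304 ≈ 14.738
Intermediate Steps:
A(s) = 16*s (A(s) = 8*(s + s) = 8*(2*s) = 16*s)
(-93*27*(-37))/A(394) = (-93*27*(-37))/((16*394)) = -2511*(-37)/6304 = 92907*(1/6304) = 92907/6304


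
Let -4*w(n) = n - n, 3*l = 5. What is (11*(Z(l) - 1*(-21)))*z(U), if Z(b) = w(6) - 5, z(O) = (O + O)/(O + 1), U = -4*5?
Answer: 7040/19 ≈ 370.53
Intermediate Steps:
l = 5/3 (l = (⅓)*5 = 5/3 ≈ 1.6667)
U = -20
w(n) = 0 (w(n) = -(n - n)/4 = -¼*0 = 0)
z(O) = 2*O/(1 + O) (z(O) = (2*O)/(1 + O) = 2*O/(1 + O))
Z(b) = -5 (Z(b) = 0 - 5 = -5)
(11*(Z(l) - 1*(-21)))*z(U) = (11*(-5 - 1*(-21)))*(2*(-20)/(1 - 20)) = (11*(-5 + 21))*(2*(-20)/(-19)) = (11*16)*(2*(-20)*(-1/19)) = 176*(40/19) = 7040/19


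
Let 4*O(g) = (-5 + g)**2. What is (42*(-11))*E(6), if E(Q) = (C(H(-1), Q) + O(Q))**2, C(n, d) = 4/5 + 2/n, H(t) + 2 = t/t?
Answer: -83391/200 ≈ -416.96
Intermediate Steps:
H(t) = -1 (H(t) = -2 + t/t = -2 + 1 = -1)
C(n, d) = 4/5 + 2/n (C(n, d) = 4*(1/5) + 2/n = 4/5 + 2/n)
O(g) = (-5 + g)**2/4
E(Q) = (-6/5 + (-5 + Q)**2/4)**2 (E(Q) = ((4/5 + 2/(-1)) + (-5 + Q)**2/4)**2 = ((4/5 + 2*(-1)) + (-5 + Q)**2/4)**2 = ((4/5 - 2) + (-5 + Q)**2/4)**2 = (-6/5 + (-5 + Q)**2/4)**2)
(42*(-11))*E(6) = (42*(-11))*((-24 + 5*(-5 + 6)**2)**2/400) = -231*(-24 + 5*1**2)**2/200 = -231*(-24 + 5*1)**2/200 = -231*(-24 + 5)**2/200 = -231*(-19)**2/200 = -231*361/200 = -462*361/400 = -83391/200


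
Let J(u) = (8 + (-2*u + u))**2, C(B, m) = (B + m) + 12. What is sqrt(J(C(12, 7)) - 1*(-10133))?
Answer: sqrt(10662) ≈ 103.26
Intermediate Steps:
C(B, m) = 12 + B + m
J(u) = (8 - u)**2
sqrt(J(C(12, 7)) - 1*(-10133)) = sqrt((-8 + (12 + 12 + 7))**2 - 1*(-10133)) = sqrt((-8 + 31)**2 + 10133) = sqrt(23**2 + 10133) = sqrt(529 + 10133) = sqrt(10662)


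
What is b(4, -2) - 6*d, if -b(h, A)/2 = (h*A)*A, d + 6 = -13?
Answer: 82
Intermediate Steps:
d = -19 (d = -6 - 13 = -19)
b(h, A) = -2*h*A² (b(h, A) = -2*h*A*A = -2*A*h*A = -2*h*A²)
b(4, -2) - 6*d = -2*4*(-2)² - 6*(-19) = -2*4*4 + 114 = -32 + 114 = 82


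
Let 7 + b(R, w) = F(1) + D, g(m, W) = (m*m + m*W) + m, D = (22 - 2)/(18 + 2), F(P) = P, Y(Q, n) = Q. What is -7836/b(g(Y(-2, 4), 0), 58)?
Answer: 7836/5 ≈ 1567.2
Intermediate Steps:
D = 1 (D = 20/20 = 20*(1/20) = 1)
g(m, W) = m + m² + W*m (g(m, W) = (m² + W*m) + m = m + m² + W*m)
b(R, w) = -5 (b(R, w) = -7 + (1 + 1) = -7 + 2 = -5)
-7836/b(g(Y(-2, 4), 0), 58) = -7836/(-5) = -7836*(-⅕) = 7836/5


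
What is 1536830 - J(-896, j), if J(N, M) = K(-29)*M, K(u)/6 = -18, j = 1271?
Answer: 1674098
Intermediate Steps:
K(u) = -108 (K(u) = 6*(-18) = -108)
J(N, M) = -108*M
1536830 - J(-896, j) = 1536830 - (-108)*1271 = 1536830 - 1*(-137268) = 1536830 + 137268 = 1674098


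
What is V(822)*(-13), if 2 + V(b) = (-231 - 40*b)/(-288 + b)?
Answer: 148109/178 ≈ 832.07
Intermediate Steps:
V(b) = -2 + (-231 - 40*b)/(-288 + b)
V(822)*(-13) = (3*(115 - 14*822)/(-288 + 822))*(-13) = (3*(115 - 11508)/534)*(-13) = (3*(1/534)*(-11393))*(-13) = -11393/178*(-13) = 148109/178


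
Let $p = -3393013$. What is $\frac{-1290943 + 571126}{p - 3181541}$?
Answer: $\frac{34277}{313074} \approx 0.10949$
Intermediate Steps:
$\frac{-1290943 + 571126}{p - 3181541} = \frac{-1290943 + 571126}{-3393013 - 3181541} = - \frac{719817}{-6574554} = \left(-719817\right) \left(- \frac{1}{6574554}\right) = \frac{34277}{313074}$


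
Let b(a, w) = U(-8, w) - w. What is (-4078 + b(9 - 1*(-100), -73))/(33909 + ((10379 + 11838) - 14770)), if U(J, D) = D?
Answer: -2039/20678 ≈ -0.098607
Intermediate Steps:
b(a, w) = 0 (b(a, w) = w - w = 0)
(-4078 + b(9 - 1*(-100), -73))/(33909 + ((10379 + 11838) - 14770)) = (-4078 + 0)/(33909 + ((10379 + 11838) - 14770)) = -4078/(33909 + (22217 - 14770)) = -4078/(33909 + 7447) = -4078/41356 = -4078*1/41356 = -2039/20678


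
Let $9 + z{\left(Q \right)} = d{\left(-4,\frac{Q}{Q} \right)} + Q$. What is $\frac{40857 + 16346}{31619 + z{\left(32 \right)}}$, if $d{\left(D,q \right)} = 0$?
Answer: $\frac{57203}{31642} \approx 1.8078$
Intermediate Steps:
$z{\left(Q \right)} = -9 + Q$ ($z{\left(Q \right)} = -9 + \left(0 + Q\right) = -9 + Q$)
$\frac{40857 + 16346}{31619 + z{\left(32 \right)}} = \frac{40857 + 16346}{31619 + \left(-9 + 32\right)} = \frac{57203}{31619 + 23} = \frac{57203}{31642}$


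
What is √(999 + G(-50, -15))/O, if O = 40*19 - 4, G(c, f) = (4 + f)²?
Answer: √70/189 ≈ 0.044268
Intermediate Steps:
O = 756 (O = 760 - 4 = 756)
√(999 + G(-50, -15))/O = √(999 + (4 - 15)²)/756 = √(999 + (-11)²)*(1/756) = √(999 + 121)*(1/756) = √1120*(1/756) = (4*√70)*(1/756) = √70/189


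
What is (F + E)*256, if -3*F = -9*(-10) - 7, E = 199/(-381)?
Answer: -916480/127 ≈ -7216.4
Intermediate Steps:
E = -199/381 (E = 199*(-1/381) = -199/381 ≈ -0.52231)
F = -83/3 (F = -(-9*(-10) - 7)/3 = -(90 - 7)/3 = -⅓*83 = -83/3 ≈ -27.667)
(F + E)*256 = (-83/3 - 199/381)*256 = -3580/127*256 = -916480/127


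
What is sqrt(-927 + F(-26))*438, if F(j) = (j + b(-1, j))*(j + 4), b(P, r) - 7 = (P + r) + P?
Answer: 438*sqrt(107) ≈ 4530.7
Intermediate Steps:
b(P, r) = 7 + r + 2*P (b(P, r) = 7 + ((P + r) + P) = 7 + (r + 2*P) = 7 + r + 2*P)
F(j) = (4 + j)*(5 + 2*j) (F(j) = (j + (7 + j + 2*(-1)))*(j + 4) = (j + (7 + j - 2))*(4 + j) = (j + (5 + j))*(4 + j) = (5 + 2*j)*(4 + j) = (4 + j)*(5 + 2*j))
sqrt(-927 + F(-26))*438 = sqrt(-927 + (20 + 2*(-26)**2 + 13*(-26)))*438 = sqrt(-927 + (20 + 2*676 - 338))*438 = sqrt(-927 + (20 + 1352 - 338))*438 = sqrt(-927 + 1034)*438 = sqrt(107)*438 = 438*sqrt(107)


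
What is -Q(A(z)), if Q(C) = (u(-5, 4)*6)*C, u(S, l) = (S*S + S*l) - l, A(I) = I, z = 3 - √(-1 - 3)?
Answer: -18 + 12*I ≈ -18.0 + 12.0*I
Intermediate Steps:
z = 3 - 2*I (z = 3 - √(-4) = 3 - 2*I ≈ 3.0 - 2.0*I)
u(S, l) = S² - l + S*l (u(S, l) = (S² + S*l) - l = S² - l + S*l)
Q(C) = 6*C (Q(C) = (((-5)² - 1*4 - 5*4)*6)*C = ((25 - 4 - 20)*6)*C = (1*6)*C = 6*C)
-Q(A(z)) = -6*(3 - 2*I) = -(18 - 12*I) = -18 + 12*I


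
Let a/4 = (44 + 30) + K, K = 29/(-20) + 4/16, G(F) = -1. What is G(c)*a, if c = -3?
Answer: -1456/5 ≈ -291.20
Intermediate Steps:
K = -6/5 (K = 29*(-1/20) + 4*(1/16) = -29/20 + ¼ = -6/5 ≈ -1.2000)
a = 1456/5 (a = 4*((44 + 30) - 6/5) = 4*(74 - 6/5) = 4*(364/5) = 1456/5 ≈ 291.20)
G(c)*a = -1*1456/5 = -1456/5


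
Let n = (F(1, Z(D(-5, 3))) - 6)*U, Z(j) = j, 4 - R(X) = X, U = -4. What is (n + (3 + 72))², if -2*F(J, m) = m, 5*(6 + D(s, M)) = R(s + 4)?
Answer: 7921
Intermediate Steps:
R(X) = 4 - X
D(s, M) = -6 - s/5 (D(s, M) = -6 + (4 - (s + 4))/5 = -6 + (4 - (4 + s))/5 = -6 + (4 + (-4 - s))/5 = -6 + (-s)/5 = -6 - s/5)
F(J, m) = -m/2
n = 14 (n = (-(-6 - ⅕*(-5))/2 - 6)*(-4) = (-(-6 + 1)/2 - 6)*(-4) = (-½*(-5) - 6)*(-4) = (5/2 - 6)*(-4) = -7/2*(-4) = 14)
(n + (3 + 72))² = (14 + (3 + 72))² = (14 + 75)² = 89² = 7921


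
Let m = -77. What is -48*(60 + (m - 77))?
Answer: 4512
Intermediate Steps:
-48*(60 + (m - 77)) = -48*(60 + (-77 - 77)) = -48*(60 - 154) = -48*(-94) = 4512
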